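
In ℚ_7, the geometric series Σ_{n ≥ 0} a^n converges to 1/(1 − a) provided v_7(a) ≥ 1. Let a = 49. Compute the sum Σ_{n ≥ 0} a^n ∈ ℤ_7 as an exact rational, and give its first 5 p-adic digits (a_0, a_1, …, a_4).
Σ a^n = 1/(1 − a) = -1/48;  first 5 digits = (1, 0, 1, 0, 1)

v_7(a) = 2 ≥ 1, so the series converges in ℤ_7 to 1/(1 − a) = 1/(1 − 49) = -1/48. Expand this rational in ℤ_7: compute digits iteratively via d_i = x_i mod 7, x_{i+1} = (x_i − d_i)/7. The first 5 digits are (1, 0, 1, 0, 1).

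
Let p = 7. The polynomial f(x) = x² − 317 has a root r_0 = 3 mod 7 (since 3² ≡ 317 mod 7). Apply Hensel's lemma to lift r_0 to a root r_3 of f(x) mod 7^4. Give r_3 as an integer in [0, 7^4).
r_3 = 1508 (mod 2401)

Hensel's recurrence: r_{i+1} = r_i − f(r_i)·(f′(r_i))^{-1} mod 7^{i+2}, with f′(x) = 2x. Iterate:
  r_0 = 3 (mod 7)
  r_1 = 38 (mod 49)
  r_2 = 136 (mod 343)
  r_3 = 1508 (mod 2401)
Final: r_3 = 1508, and one checks f(r_3) ≡ 0 mod 7^4.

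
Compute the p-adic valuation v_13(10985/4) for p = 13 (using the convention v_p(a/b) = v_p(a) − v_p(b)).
v_13(10985/4) = 3

Factor powers of 13 from the numerator and denominator of the reduced fraction: 10985 = 13^3 · 5 and 4 = 13^0 · 4. Apply v_p(a/b) = v_p(a) − v_p(b): v_13(10985/4) = 3 − 0 = 3.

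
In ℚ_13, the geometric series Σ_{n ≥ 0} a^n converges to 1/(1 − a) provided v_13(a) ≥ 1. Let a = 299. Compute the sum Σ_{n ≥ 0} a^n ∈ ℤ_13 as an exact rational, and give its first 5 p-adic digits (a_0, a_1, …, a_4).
Σ a^n = 1/(1 − a) = -1/298;  first 5 digits = (1, 10, 10, 0, 6)

v_13(a) = 1 ≥ 1, so the series converges in ℤ_13 to 1/(1 − a) = 1/(1 − 299) = -1/298. Expand this rational in ℤ_13: compute digits iteratively via d_i = x_i mod 13, x_{i+1} = (x_i − d_i)/13. The first 5 digits are (1, 10, 10, 0, 6).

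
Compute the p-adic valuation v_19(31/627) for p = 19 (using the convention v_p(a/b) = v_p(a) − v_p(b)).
v_19(31/627) = -1

Factor powers of 19 from the numerator and denominator of the reduced fraction: 31 = 19^0 · 31 and 627 = 19^1 · 33. Apply v_p(a/b) = v_p(a) − v_p(b): v_19(31/627) = 0 − 1 = -1.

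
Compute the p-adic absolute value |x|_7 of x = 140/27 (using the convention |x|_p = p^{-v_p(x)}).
|140/27|_7 = 1/7

Step 1 — compute v_7(x) by factoring powers of 7 out of the numerator and denominator: v_7(140/27) = 1. Step 2 — apply |x|_p = p^{-v_p(x)} = 7^{-1} = 1/7.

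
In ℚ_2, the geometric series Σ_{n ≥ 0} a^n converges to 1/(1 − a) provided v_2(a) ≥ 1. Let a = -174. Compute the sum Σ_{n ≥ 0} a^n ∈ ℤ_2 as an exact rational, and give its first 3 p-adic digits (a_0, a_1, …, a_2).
Σ a^n = 1/(1 − a) = 1/175;  first 3 digits = (1, 1, 1)

v_2(a) = 1 ≥ 1, so the series converges in ℤ_2 to 1/(1 − a) = 1/(1 − (-174)) = 1/175. Expand this rational in ℤ_2: compute digits iteratively via d_i = x_i mod 2, x_{i+1} = (x_i − d_i)/2. The first 3 digits are (1, 1, 1).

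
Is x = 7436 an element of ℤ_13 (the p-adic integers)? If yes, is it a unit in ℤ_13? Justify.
x ∈ ℤ_13 but not a unit; v_13(x) = 2 > 0

ℤ_13 = {x ∈ ℚ_13 : v_13(x) ≥ 0} and ℤ_13^× = {x ∈ ℤ_13 : v_13(x) = 0}. Here v_13(7436) = v_13(num) − v_13(den) = 2; compare against these criteria.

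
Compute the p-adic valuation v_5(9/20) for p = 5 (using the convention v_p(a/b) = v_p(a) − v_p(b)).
v_5(9/20) = -1

Factor powers of 5 from the numerator and denominator of the reduced fraction: 9 = 5^0 · 9 and 20 = 5^1 · 4. Apply v_p(a/b) = v_p(a) − v_p(b): v_5(9/20) = 0 − 1 = -1.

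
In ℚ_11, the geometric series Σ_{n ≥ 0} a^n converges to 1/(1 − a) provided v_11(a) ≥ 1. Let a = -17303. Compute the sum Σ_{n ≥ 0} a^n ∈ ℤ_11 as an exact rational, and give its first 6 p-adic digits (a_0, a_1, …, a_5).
Σ a^n = 1/(1 − a) = 1/17304;  first 6 digits = (1, 0, 0, 9, 9, 10)

v_11(a) = 3 ≥ 1, so the series converges in ℤ_11 to 1/(1 − a) = 1/(1 − (-17303)) = 1/17304. Expand this rational in ℤ_11: compute digits iteratively via d_i = x_i mod 11, x_{i+1} = (x_i − d_i)/11. The first 6 digits are (1, 0, 0, 9, 9, 10).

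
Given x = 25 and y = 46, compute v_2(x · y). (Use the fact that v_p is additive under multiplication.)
v_2(1150) = 1

v_p(x) = 0 (factor: 25 = 2^0 · 25); v_p(y) = 1 (factor: 46 = 2^1 · 23). Additivity: v_p(xy) = v_p(x) + v_p(y) = 0 + 1 = 1. (Direct check: xy = 1150 = 2^1 · (575).)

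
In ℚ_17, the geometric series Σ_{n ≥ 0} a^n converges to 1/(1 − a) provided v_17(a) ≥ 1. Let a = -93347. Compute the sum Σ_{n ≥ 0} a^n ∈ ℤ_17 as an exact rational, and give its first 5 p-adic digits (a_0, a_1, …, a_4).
Σ a^n = 1/(1 − a) = 1/93348;  first 5 digits = (1, 0, 0, 15, 15)

v_17(a) = 3 ≥ 1, so the series converges in ℤ_17 to 1/(1 − a) = 1/(1 − (-93347)) = 1/93348. Expand this rational in ℤ_17: compute digits iteratively via d_i = x_i mod 17, x_{i+1} = (x_i − d_i)/17. The first 5 digits are (1, 0, 0, 15, 15).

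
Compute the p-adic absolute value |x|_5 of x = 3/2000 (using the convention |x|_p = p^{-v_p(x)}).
|3/2000|_5 = 125

Step 1 — compute v_5(x) by factoring powers of 5 out of the numerator and denominator: v_5(3/2000) = -3. Step 2 — apply |x|_p = p^{-v_p(x)} = 5^{3} = 125.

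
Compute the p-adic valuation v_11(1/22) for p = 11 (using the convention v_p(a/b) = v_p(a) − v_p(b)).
v_11(1/22) = -1

Factor powers of 11 from the numerator and denominator of the reduced fraction: 1 = 11^0 · 1 and 22 = 11^1 · 2. Apply v_p(a/b) = v_p(a) − v_p(b): v_11(1/22) = 0 − 1 = -1.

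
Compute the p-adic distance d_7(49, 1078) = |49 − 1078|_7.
d_7(49, 1078) = 1/343

Step 1 — x − y = 49 − 1078 = -1029. Step 2 — v_7(-1029) = 3 (factor: -1029 = −(7^3 · 3); the sign does not affect v_p). Step 3 — |x − y|_7 = 7^{-3} = 1/343.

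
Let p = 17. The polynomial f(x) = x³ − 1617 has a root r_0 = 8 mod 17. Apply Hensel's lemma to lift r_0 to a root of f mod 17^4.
r_3 = 54272 (mod 83521)

Hensel: r_{i+1} = r_i − f(r_i)/f′(r_i) mod 17^{i+2}, where f′(x) = 3x². Iterate:
  r_0 = 8 (mod 17)
  r_1 = 229 (mod 289)
  r_2 = 229 (mod 4913)
  r_3 = 54272 (mod 83521)
Final: r = 54272 with f(r) ≡ 0 mod 17^4.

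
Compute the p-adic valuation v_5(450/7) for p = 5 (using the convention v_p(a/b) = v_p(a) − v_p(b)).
v_5(450/7) = 2

Factor powers of 5 from the numerator and denominator of the reduced fraction: 450 = 5^2 · 18 and 7 = 5^0 · 7. Apply v_p(a/b) = v_p(a) − v_p(b): v_5(450/7) = 2 − 0 = 2.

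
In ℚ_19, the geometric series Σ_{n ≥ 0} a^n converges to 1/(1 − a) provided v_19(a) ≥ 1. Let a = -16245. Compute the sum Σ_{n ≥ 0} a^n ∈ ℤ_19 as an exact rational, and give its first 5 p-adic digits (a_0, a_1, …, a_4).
Σ a^n = 1/(1 − a) = 1/16246;  first 5 digits = (1, 0, 12, 16, 10)

v_19(a) = 2 ≥ 1, so the series converges in ℤ_19 to 1/(1 − a) = 1/(1 − (-16245)) = 1/16246. Expand this rational in ℤ_19: compute digits iteratively via d_i = x_i mod 19, x_{i+1} = (x_i − d_i)/19. The first 5 digits are (1, 0, 12, 16, 10).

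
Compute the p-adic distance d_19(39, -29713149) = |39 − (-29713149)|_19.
d_19(39, -29713149) = 1/2476099

Step 1 — x − y = 39 − (-29713149) = 29713188. Step 2 — v_19(29713188) = 5 (factor: 29713188 = (19^5 · 12); the sign does not affect v_p). Step 3 — |x − y|_19 = 19^{-5} = 1/2476099.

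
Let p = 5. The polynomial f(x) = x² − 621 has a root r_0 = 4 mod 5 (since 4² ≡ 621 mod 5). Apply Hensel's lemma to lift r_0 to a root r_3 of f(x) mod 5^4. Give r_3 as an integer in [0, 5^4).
r_3 = 364 (mod 625)

Hensel's recurrence: r_{i+1} = r_i − f(r_i)·(f′(r_i))^{-1} mod 5^{i+2}, with f′(x) = 2x. Iterate:
  r_0 = 4 (mod 5)
  r_1 = 14 (mod 25)
  r_2 = 114 (mod 125)
  r_3 = 364 (mod 625)
Final: r_3 = 364, and one checks f(r_3) ≡ 0 mod 5^4.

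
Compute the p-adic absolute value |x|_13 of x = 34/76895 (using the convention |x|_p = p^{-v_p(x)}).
|34/76895|_13 = 2197

Step 1 — compute v_13(x) by factoring powers of 13 out of the numerator and denominator: v_13(34/76895) = -3. Step 2 — apply |x|_p = p^{-v_p(x)} = 13^{3} = 2197.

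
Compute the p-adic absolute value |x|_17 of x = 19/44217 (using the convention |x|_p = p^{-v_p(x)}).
|19/44217|_17 = 4913

Step 1 — compute v_17(x) by factoring powers of 17 out of the numerator and denominator: v_17(19/44217) = -3. Step 2 — apply |x|_p = p^{-v_p(x)} = 17^{3} = 4913.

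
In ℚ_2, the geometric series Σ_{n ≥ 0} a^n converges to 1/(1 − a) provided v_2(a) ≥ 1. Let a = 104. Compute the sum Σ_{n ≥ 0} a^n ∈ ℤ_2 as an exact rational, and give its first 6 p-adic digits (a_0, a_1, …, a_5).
Σ a^n = 1/(1 − a) = -1/103;  first 6 digits = (1, 0, 0, 1, 0, 1)

v_2(a) = 3 ≥ 1, so the series converges in ℤ_2 to 1/(1 − a) = 1/(1 − 104) = -1/103. Expand this rational in ℤ_2: compute digits iteratively via d_i = x_i mod 2, x_{i+1} = (x_i − d_i)/2. The first 6 digits are (1, 0, 0, 1, 0, 1).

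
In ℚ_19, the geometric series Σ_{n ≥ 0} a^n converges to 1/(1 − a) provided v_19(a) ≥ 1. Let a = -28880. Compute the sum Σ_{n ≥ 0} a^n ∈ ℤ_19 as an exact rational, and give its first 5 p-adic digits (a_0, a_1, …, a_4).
Σ a^n = 1/(1 − a) = 1/28881;  first 5 digits = (1, 0, 15, 14, 15)

v_19(a) = 2 ≥ 1, so the series converges in ℤ_19 to 1/(1 − a) = 1/(1 − (-28880)) = 1/28881. Expand this rational in ℤ_19: compute digits iteratively via d_i = x_i mod 19, x_{i+1} = (x_i − d_i)/19. The first 5 digits are (1, 0, 15, 14, 15).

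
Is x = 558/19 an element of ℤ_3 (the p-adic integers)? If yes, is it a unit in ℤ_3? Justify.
x ∈ ℤ_3 but not a unit; v_3(x) = 2 > 0

ℤ_3 = {x ∈ ℚ_3 : v_3(x) ≥ 0} and ℤ_3^× = {x ∈ ℤ_3 : v_3(x) = 0}. Here v_3(558/19) = v_3(num) − v_3(den) = 2; compare against these criteria.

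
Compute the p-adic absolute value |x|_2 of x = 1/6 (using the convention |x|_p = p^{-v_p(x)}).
|1/6|_2 = 2

Step 1 — compute v_2(x) by factoring powers of 2 out of the numerator and denominator: v_2(1/6) = -1. Step 2 — apply |x|_p = p^{-v_p(x)} = 2^{1} = 2.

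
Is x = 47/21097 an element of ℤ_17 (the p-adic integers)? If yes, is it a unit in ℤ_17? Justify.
x ∉ ℤ_17 (v_17(x) = -2 < 0)

ℤ_17 = {x ∈ ℚ_17 : v_17(x) ≥ 0} and ℤ_17^× = {x ∈ ℤ_17 : v_17(x) = 0}. Here v_17(47/21097) = v_17(num) − v_17(den) = -2; compare against these criteria.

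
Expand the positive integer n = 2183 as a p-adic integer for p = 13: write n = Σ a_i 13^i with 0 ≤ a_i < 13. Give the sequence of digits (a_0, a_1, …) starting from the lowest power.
(a_0, a_1, …) = (12, 11, 12)

Repeated division by 13 gives the digits low-to-high: 2183 = 12 + 11·13^1 + 12·13^2. Digit sequence: (12, 11, 12).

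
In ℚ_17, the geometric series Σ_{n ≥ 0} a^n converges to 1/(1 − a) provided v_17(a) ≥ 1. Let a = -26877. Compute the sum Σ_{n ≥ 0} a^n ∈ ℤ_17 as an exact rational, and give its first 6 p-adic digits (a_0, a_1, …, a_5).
Σ a^n = 1/(1 − a) = 1/26878;  first 6 digits = (1, 0, 9, 11, 12, 15)

v_17(a) = 2 ≥ 1, so the series converges in ℤ_17 to 1/(1 − a) = 1/(1 − (-26877)) = 1/26878. Expand this rational in ℤ_17: compute digits iteratively via d_i = x_i mod 17, x_{i+1} = (x_i − d_i)/17. The first 6 digits are (1, 0, 9, 11, 12, 15).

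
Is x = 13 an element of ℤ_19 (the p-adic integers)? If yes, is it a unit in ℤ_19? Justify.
x ∈ ℤ_19^× (unit); v_19(x) = 0

ℤ_19 = {x ∈ ℚ_19 : v_19(x) ≥ 0} and ℤ_19^× = {x ∈ ℤ_19 : v_19(x) = 0}. Here v_19(13) = v_19(num) − v_19(den) = 0; compare against these criteria.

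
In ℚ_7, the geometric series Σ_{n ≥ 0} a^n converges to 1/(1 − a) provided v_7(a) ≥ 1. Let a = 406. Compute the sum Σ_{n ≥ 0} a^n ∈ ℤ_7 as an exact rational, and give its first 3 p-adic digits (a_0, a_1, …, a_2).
Σ a^n = 1/(1 − a) = -1/405;  first 3 digits = (1, 2, 5)

v_7(a) = 1 ≥ 1, so the series converges in ℤ_7 to 1/(1 − a) = 1/(1 − 406) = -1/405. Expand this rational in ℤ_7: compute digits iteratively via d_i = x_i mod 7, x_{i+1} = (x_i − d_i)/7. The first 3 digits are (1, 2, 5).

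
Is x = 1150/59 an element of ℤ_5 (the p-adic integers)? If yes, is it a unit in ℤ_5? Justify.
x ∈ ℤ_5 but not a unit; v_5(x) = 2 > 0

ℤ_5 = {x ∈ ℚ_5 : v_5(x) ≥ 0} and ℤ_5^× = {x ∈ ℤ_5 : v_5(x) = 0}. Here v_5(1150/59) = v_5(num) − v_5(den) = 2; compare against these criteria.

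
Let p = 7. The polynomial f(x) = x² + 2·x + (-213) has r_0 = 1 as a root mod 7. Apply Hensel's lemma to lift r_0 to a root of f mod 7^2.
r_1 = 29 (mod 49)

Hensel: r_{i+1} = r_i − f(r_i)·(f′(r_i))^{-1} mod 7^{i+2}, f′(x) = 2x + 2. Iterate:
  r_0 = 1 (mod 7)
  r_1 = 29 (mod 49)
Final: r = 29 satisfies f(r) ≡ 0 mod 7^2.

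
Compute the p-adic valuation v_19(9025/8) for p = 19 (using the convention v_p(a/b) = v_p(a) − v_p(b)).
v_19(9025/8) = 2

Factor powers of 19 from the numerator and denominator of the reduced fraction: 9025 = 19^2 · 25 and 8 = 19^0 · 8. Apply v_p(a/b) = v_p(a) − v_p(b): v_19(9025/8) = 2 − 0 = 2.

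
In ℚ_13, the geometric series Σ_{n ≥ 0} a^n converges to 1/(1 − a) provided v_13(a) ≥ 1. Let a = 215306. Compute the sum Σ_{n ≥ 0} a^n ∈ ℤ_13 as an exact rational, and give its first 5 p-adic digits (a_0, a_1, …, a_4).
Σ a^n = 1/(1 − a) = -1/215305;  first 5 digits = (1, 0, 0, 7, 7)

v_13(a) = 3 ≥ 1, so the series converges in ℤ_13 to 1/(1 − a) = 1/(1 − 215306) = -1/215305. Expand this rational in ℤ_13: compute digits iteratively via d_i = x_i mod 13, x_{i+1} = (x_i − d_i)/13. The first 5 digits are (1, 0, 0, 7, 7).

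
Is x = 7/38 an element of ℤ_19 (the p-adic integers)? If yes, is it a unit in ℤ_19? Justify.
x ∉ ℤ_19 (v_19(x) = -1 < 0)

ℤ_19 = {x ∈ ℚ_19 : v_19(x) ≥ 0} and ℤ_19^× = {x ∈ ℤ_19 : v_19(x) = 0}. Here v_19(7/38) = v_19(num) − v_19(den) = -1; compare against these criteria.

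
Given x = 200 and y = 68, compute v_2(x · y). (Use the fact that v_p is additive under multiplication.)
v_2(13600) = 5

v_p(x) = 3 (factor: 200 = 2^3 · 25); v_p(y) = 2 (factor: 68 = 2^2 · 17). Additivity: v_p(xy) = v_p(x) + v_p(y) = 3 + 2 = 5. (Direct check: xy = 13600 = 2^5 · (425).)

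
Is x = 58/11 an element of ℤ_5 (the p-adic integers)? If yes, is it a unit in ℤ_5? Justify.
x ∈ ℤ_5^× (unit); v_5(x) = 0

ℤ_5 = {x ∈ ℚ_5 : v_5(x) ≥ 0} and ℤ_5^× = {x ∈ ℤ_5 : v_5(x) = 0}. Here v_5(58/11) = v_5(num) − v_5(den) = 0; compare against these criteria.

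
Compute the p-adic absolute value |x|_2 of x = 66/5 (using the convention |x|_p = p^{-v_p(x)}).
|66/5|_2 = 1/2

Step 1 — compute v_2(x) by factoring powers of 2 out of the numerator and denominator: v_2(66/5) = 1. Step 2 — apply |x|_p = p^{-v_p(x)} = 2^{-1} = 1/2.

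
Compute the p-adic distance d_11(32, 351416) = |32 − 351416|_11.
d_11(32, 351416) = 1/14641

Step 1 — x − y = 32 − 351416 = -351384. Step 2 — v_11(-351384) = 4 (factor: -351384 = −(11^4 · 24); the sign does not affect v_p). Step 3 — |x − y|_11 = 11^{-4} = 1/14641.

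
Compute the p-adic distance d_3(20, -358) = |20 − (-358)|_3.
d_3(20, -358) = 1/27

Step 1 — x − y = 20 − (-358) = 378. Step 2 — v_3(378) = 3 (factor: 378 = (3^3 · 14); the sign does not affect v_p). Step 3 — |x − y|_3 = 3^{-3} = 1/27.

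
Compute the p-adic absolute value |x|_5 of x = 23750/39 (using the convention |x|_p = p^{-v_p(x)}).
|23750/39|_5 = 1/625

Step 1 — compute v_5(x) by factoring powers of 5 out of the numerator and denominator: v_5(23750/39) = 4. Step 2 — apply |x|_p = p^{-v_p(x)} = 5^{-4} = 1/625.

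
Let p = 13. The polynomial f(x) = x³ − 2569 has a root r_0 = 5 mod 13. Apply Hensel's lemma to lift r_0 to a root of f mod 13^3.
r_2 = 1162 (mod 2197)

Hensel: r_{i+1} = r_i − f(r_i)/f′(r_i) mod 13^{i+2}, where f′(x) = 3x². Iterate:
  r_0 = 5 (mod 13)
  r_1 = 148 (mod 169)
  r_2 = 1162 (mod 2197)
Final: r = 1162 with f(r) ≡ 0 mod 13^3.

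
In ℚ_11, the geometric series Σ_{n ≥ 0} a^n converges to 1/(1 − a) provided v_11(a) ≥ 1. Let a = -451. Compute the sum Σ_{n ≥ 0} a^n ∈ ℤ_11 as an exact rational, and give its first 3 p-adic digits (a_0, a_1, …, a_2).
Σ a^n = 1/(1 − a) = 1/452;  first 3 digits = (1, 3, 5)

v_11(a) = 1 ≥ 1, so the series converges in ℤ_11 to 1/(1 − a) = 1/(1 − (-451)) = 1/452. Expand this rational in ℤ_11: compute digits iteratively via d_i = x_i mod 11, x_{i+1} = (x_i − d_i)/11. The first 3 digits are (1, 3, 5).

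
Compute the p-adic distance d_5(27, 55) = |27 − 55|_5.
d_5(27, 55) = 1

Step 1 — x − y = 27 − 55 = -28. Step 2 — v_5(-28) = 0 (factor: -28 = −(5^0 · 28); the sign does not affect v_p). Step 3 — |x − y|_5 = 5^{0} = 1.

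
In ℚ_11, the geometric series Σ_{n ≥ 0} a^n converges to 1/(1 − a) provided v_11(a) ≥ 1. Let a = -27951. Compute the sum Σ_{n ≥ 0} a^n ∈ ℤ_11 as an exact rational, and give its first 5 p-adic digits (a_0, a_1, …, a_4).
Σ a^n = 1/(1 − a) = 1/27952;  first 5 digits = (1, 0, 0, 1, 9)

v_11(a) = 3 ≥ 1, so the series converges in ℤ_11 to 1/(1 − a) = 1/(1 − (-27951)) = 1/27952. Expand this rational in ℤ_11: compute digits iteratively via d_i = x_i mod 11, x_{i+1} = (x_i − d_i)/11. The first 5 digits are (1, 0, 0, 1, 9).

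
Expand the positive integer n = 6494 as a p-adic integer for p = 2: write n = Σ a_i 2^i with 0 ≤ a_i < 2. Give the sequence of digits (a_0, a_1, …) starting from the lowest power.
(a_0, a_1, …) = (0, 1, 1, 1, 1, 0, 1, 0, 1, 0, 0, 1, 1)

Repeated division by 2 gives the digits low-to-high: 6494 = 1·2^1 + 1·2^2 + 1·2^3 + 1·2^4 + 1·2^6 + 1·2^8 + 1·2^11 + 1·2^12. Digit sequence: (0, 1, 1, 1, 1, 0, 1, 0, 1, 0, 0, 1, 1).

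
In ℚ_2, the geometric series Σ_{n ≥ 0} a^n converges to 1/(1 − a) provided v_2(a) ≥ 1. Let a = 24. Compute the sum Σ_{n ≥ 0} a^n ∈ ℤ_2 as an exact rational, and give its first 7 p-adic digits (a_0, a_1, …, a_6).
Σ a^n = 1/(1 − a) = -1/23;  first 7 digits = (1, 0, 0, 1, 1, 0, 1)

v_2(a) = 3 ≥ 1, so the series converges in ℤ_2 to 1/(1 − a) = 1/(1 − 24) = -1/23. Expand this rational in ℤ_2: compute digits iteratively via d_i = x_i mod 2, x_{i+1} = (x_i − d_i)/2. The first 7 digits are (1, 0, 0, 1, 1, 0, 1).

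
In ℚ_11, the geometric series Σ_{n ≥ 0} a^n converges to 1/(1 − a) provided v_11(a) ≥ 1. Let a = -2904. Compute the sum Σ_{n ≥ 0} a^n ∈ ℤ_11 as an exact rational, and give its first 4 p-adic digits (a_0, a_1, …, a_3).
Σ a^n = 1/(1 − a) = 1/2905;  first 4 digits = (1, 0, 9, 8)

v_11(a) = 2 ≥ 1, so the series converges in ℤ_11 to 1/(1 − a) = 1/(1 − (-2904)) = 1/2905. Expand this rational in ℤ_11: compute digits iteratively via d_i = x_i mod 11, x_{i+1} = (x_i − d_i)/11. The first 4 digits are (1, 0, 9, 8).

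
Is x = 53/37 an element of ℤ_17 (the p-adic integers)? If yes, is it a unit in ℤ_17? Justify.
x ∈ ℤ_17^× (unit); v_17(x) = 0

ℤ_17 = {x ∈ ℚ_17 : v_17(x) ≥ 0} and ℤ_17^× = {x ∈ ℤ_17 : v_17(x) = 0}. Here v_17(53/37) = v_17(num) − v_17(den) = 0; compare against these criteria.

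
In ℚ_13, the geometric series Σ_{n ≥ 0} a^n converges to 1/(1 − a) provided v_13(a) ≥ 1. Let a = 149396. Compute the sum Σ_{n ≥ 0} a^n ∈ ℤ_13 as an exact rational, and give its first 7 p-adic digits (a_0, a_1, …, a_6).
Σ a^n = 1/(1 − a) = -1/149395;  first 7 digits = (1, 0, 0, 3, 5, 0, 9)

v_13(a) = 3 ≥ 1, so the series converges in ℤ_13 to 1/(1 − a) = 1/(1 − 149396) = -1/149395. Expand this rational in ℤ_13: compute digits iteratively via d_i = x_i mod 13, x_{i+1} = (x_i − d_i)/13. The first 7 digits are (1, 0, 0, 3, 5, 0, 9).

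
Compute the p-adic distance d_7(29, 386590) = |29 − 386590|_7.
d_7(29, 386590) = 1/16807

Step 1 — x − y = 29 − 386590 = -386561. Step 2 — v_7(-386561) = 5 (factor: -386561 = −(7^5 · 23); the sign does not affect v_p). Step 3 — |x − y|_7 = 7^{-5} = 1/16807.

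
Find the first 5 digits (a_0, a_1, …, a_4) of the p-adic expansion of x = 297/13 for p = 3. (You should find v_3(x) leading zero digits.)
(a_0, …, a_4) = (0, 0, 0, 2, 1)

v_3(297/13) = 3, so a_0 = ... = a_2 = 0. Factor out: x = 3^3 · u with u = 11/13 a unit in ℤ_3. Expand u iteratively via a_{v+i} = u_i mod 3, u_{i+1} = (u_i − a_{v+i})/3:
  u_0 = 11/13;  a_3 = 2;  u_1 = (u_0 − 2)/3 = -5/13
  u_1 = -5/13;  a_4 = 1;  u_2 = (u_1 − 1)/3 = -6/13
Digits: (0, 0, 0, 2, 1).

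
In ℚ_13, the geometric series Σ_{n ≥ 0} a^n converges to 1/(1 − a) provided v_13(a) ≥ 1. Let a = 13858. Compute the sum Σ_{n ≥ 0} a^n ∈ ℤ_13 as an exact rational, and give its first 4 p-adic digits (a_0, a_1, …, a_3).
Σ a^n = 1/(1 − a) = -1/13857;  first 4 digits = (1, 0, 4, 6)

v_13(a) = 2 ≥ 1, so the series converges in ℤ_13 to 1/(1 − a) = 1/(1 − 13858) = -1/13857. Expand this rational in ℤ_13: compute digits iteratively via d_i = x_i mod 13, x_{i+1} = (x_i − d_i)/13. The first 4 digits are (1, 0, 4, 6).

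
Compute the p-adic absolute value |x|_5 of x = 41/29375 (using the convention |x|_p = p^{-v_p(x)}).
|41/29375|_5 = 625

Step 1 — compute v_5(x) by factoring powers of 5 out of the numerator and denominator: v_5(41/29375) = -4. Step 2 — apply |x|_p = p^{-v_p(x)} = 5^{4} = 625.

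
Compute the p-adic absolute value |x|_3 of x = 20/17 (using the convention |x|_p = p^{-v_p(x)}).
|20/17|_3 = 1

Step 1 — compute v_3(x) by factoring powers of 3 out of the numerator and denominator: v_3(20/17) = 0. Step 2 — apply |x|_p = p^{-v_p(x)} = 3^{0} = 1.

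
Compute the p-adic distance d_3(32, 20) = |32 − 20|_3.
d_3(32, 20) = 1/3

Step 1 — x − y = 32 − 20 = 12. Step 2 — v_3(12) = 1 (factor: 12 = (3^1 · 4); the sign does not affect v_p). Step 3 — |x − y|_3 = 3^{-1} = 1/3.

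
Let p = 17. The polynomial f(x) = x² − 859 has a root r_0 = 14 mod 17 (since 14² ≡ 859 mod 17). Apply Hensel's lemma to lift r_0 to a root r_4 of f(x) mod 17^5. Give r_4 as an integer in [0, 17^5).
r_4 = 839593 (mod 1419857)

Hensel's recurrence: r_{i+1} = r_i − f(r_i)·(f′(r_i))^{-1} mod 17^{i+2}, with f′(x) = 2x. Iterate:
  r_0 = 14 (mod 17)
  r_1 = 48 (mod 289)
  r_2 = 4383 (mod 4913)
  r_3 = 4383 (mod 83521)
  r_4 = 839593 (mod 1419857)
Final: r_4 = 839593, and one checks f(r_4) ≡ 0 mod 17^5.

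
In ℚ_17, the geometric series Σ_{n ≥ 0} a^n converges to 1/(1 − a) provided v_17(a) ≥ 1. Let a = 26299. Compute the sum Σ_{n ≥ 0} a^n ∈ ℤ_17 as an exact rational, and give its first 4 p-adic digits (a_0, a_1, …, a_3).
Σ a^n = 1/(1 − a) = -1/26298;  first 4 digits = (1, 0, 6, 5)

v_17(a) = 2 ≥ 1, so the series converges in ℤ_17 to 1/(1 − a) = 1/(1 − 26299) = -1/26298. Expand this rational in ℤ_17: compute digits iteratively via d_i = x_i mod 17, x_{i+1} = (x_i − d_i)/17. The first 4 digits are (1, 0, 6, 5).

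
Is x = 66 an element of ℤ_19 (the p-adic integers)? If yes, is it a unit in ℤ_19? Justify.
x ∈ ℤ_19^× (unit); v_19(x) = 0

ℤ_19 = {x ∈ ℚ_19 : v_19(x) ≥ 0} and ℤ_19^× = {x ∈ ℤ_19 : v_19(x) = 0}. Here v_19(66) = v_19(num) − v_19(den) = 0; compare against these criteria.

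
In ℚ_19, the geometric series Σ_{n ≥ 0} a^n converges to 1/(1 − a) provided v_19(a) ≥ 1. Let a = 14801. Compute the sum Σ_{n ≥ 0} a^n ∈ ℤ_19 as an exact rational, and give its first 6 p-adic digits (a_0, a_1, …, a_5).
Σ a^n = 1/(1 − a) = -1/14800;  first 6 digits = (1, 0, 3, 2, 9, 12)

v_19(a) = 2 ≥ 1, so the series converges in ℤ_19 to 1/(1 − a) = 1/(1 − 14801) = -1/14800. Expand this rational in ℤ_19: compute digits iteratively via d_i = x_i mod 19, x_{i+1} = (x_i − d_i)/19. The first 6 digits are (1, 0, 3, 2, 9, 12).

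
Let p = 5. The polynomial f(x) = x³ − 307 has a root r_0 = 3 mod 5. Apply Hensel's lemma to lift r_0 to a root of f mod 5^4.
r_3 = 193 (mod 625)

Hensel: r_{i+1} = r_i − f(r_i)/f′(r_i) mod 5^{i+2}, where f′(x) = 3x². Iterate:
  r_0 = 3 (mod 5)
  r_1 = 18 (mod 25)
  r_2 = 68 (mod 125)
  r_3 = 193 (mod 625)
Final: r = 193 with f(r) ≡ 0 mod 5^4.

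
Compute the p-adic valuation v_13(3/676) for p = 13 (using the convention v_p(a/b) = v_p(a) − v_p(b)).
v_13(3/676) = -2

Factor powers of 13 from the numerator and denominator of the reduced fraction: 3 = 13^0 · 3 and 676 = 13^2 · 4. Apply v_p(a/b) = v_p(a) − v_p(b): v_13(3/676) = 0 − 2 = -2.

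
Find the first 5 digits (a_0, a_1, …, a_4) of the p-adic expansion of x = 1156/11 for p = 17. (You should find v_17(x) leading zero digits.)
(a_0, …, a_4) = (0, 0, 5, 9, 1)

v_17(1156/11) = 2, so a_0 = ... = a_1 = 0. Factor out: x = 17^2 · u with u = 4/11 a unit in ℤ_17. Expand u iteratively via a_{v+i} = u_i mod 17, u_{i+1} = (u_i − a_{v+i})/17:
  u_0 = 4/11;  a_2 = 5;  u_1 = (u_0 − 5)/17 = -3/11
  u_1 = -3/11;  a_3 = 9;  u_2 = (u_1 − 9)/17 = -6/11
  u_2 = -6/11;  a_4 = 1;  u_3 = (u_2 − 1)/17 = -1/11
Digits: (0, 0, 5, 9, 1).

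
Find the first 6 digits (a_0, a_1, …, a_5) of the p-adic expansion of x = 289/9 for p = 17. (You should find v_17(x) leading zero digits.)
(a_0, …, a_5) = (0, 0, 2, 15, 1, 15)

v_17(289/9) = 2, so a_0 = ... = a_1 = 0. Factor out: x = 17^2 · u with u = 1/9 a unit in ℤ_17. Expand u iteratively via a_{v+i} = u_i mod 17, u_{i+1} = (u_i − a_{v+i})/17:
  u_0 = 1/9;  a_2 = 2;  u_1 = (u_0 − 2)/17 = -1/9
  u_1 = -1/9;  a_3 = 15;  u_2 = (u_1 − 15)/17 = -8/9
  u_2 = -8/9;  a_4 = 1;  u_3 = (u_2 − 1)/17 = -1/9
  u_3 = -1/9;  a_5 = 15;  u_4 = (u_3 − 15)/17 = -8/9
Digits: (0, 0, 2, 15, 1, 15).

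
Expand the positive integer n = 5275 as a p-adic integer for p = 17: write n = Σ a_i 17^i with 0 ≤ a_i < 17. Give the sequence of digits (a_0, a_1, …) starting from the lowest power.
(a_0, a_1, …) = (5, 4, 1, 1)

Repeated division by 17 gives the digits low-to-high: 5275 = 5 + 4·17^1 + 1·17^2 + 1·17^3. Digit sequence: (5, 4, 1, 1).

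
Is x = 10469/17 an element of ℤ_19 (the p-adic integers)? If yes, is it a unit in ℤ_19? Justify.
x ∈ ℤ_19 but not a unit; v_19(x) = 2 > 0

ℤ_19 = {x ∈ ℚ_19 : v_19(x) ≥ 0} and ℤ_19^× = {x ∈ ℤ_19 : v_19(x) = 0}. Here v_19(10469/17) = v_19(num) − v_19(den) = 2; compare against these criteria.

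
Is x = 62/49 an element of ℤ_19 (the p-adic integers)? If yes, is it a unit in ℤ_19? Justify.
x ∈ ℤ_19^× (unit); v_19(x) = 0

ℤ_19 = {x ∈ ℚ_19 : v_19(x) ≥ 0} and ℤ_19^× = {x ∈ ℤ_19 : v_19(x) = 0}. Here v_19(62/49) = v_19(num) − v_19(den) = 0; compare against these criteria.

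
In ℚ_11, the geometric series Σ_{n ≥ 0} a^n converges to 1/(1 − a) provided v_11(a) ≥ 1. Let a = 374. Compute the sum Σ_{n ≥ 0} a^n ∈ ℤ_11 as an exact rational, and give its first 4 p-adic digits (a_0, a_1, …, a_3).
Σ a^n = 1/(1 − a) = -1/373;  first 4 digits = (1, 1, 4, 7)

v_11(a) = 1 ≥ 1, so the series converges in ℤ_11 to 1/(1 − a) = 1/(1 − 374) = -1/373. Expand this rational in ℤ_11: compute digits iteratively via d_i = x_i mod 11, x_{i+1} = (x_i − d_i)/11. The first 4 digits are (1, 1, 4, 7).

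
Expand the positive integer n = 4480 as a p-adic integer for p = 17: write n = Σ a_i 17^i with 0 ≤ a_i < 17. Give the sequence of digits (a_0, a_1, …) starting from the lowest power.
(a_0, a_1, …) = (9, 8, 15)

Repeated division by 17 gives the digits low-to-high: 4480 = 9 + 8·17^1 + 15·17^2. Digit sequence: (9, 8, 15).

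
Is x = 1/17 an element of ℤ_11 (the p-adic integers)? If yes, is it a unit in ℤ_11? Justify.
x ∈ ℤ_11^× (unit); v_11(x) = 0

ℤ_11 = {x ∈ ℚ_11 : v_11(x) ≥ 0} and ℤ_11^× = {x ∈ ℤ_11 : v_11(x) = 0}. Here v_11(1/17) = v_11(num) − v_11(den) = 0; compare against these criteria.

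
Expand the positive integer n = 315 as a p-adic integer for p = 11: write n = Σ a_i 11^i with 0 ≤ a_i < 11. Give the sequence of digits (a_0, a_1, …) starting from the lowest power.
(a_0, a_1, …) = (7, 6, 2)

Repeated division by 11 gives the digits low-to-high: 315 = 7 + 6·11^1 + 2·11^2. Digit sequence: (7, 6, 2).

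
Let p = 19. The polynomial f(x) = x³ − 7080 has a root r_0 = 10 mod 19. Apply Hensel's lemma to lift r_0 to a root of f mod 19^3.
r_2 = 1739 (mod 6859)

Hensel: r_{i+1} = r_i − f(r_i)/f′(r_i) mod 19^{i+2}, where f′(x) = 3x². Iterate:
  r_0 = 10 (mod 19)
  r_1 = 295 (mod 361)
  r_2 = 1739 (mod 6859)
Final: r = 1739 with f(r) ≡ 0 mod 19^3.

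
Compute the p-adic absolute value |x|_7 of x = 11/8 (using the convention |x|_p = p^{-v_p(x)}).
|11/8|_7 = 1

Step 1 — compute v_7(x) by factoring powers of 7 out of the numerator and denominator: v_7(11/8) = 0. Step 2 — apply |x|_p = p^{-v_p(x)} = 7^{0} = 1.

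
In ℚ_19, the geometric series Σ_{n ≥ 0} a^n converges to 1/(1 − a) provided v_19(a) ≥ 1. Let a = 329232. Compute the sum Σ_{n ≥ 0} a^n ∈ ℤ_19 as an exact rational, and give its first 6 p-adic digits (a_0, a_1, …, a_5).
Σ a^n = 1/(1 − a) = -1/329231;  first 6 digits = (1, 0, 0, 10, 2, 0)

v_19(a) = 3 ≥ 1, so the series converges in ℤ_19 to 1/(1 − a) = 1/(1 − 329232) = -1/329231. Expand this rational in ℤ_19: compute digits iteratively via d_i = x_i mod 19, x_{i+1} = (x_i − d_i)/19. The first 6 digits are (1, 0, 0, 10, 2, 0).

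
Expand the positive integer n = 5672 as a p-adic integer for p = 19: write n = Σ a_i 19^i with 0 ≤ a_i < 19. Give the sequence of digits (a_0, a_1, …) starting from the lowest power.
(a_0, a_1, …) = (10, 13, 15)

Repeated division by 19 gives the digits low-to-high: 5672 = 10 + 13·19^1 + 15·19^2. Digit sequence: (10, 13, 15).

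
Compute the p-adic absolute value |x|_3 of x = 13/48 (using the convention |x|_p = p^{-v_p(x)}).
|13/48|_3 = 3

Step 1 — compute v_3(x) by factoring powers of 3 out of the numerator and denominator: v_3(13/48) = -1. Step 2 — apply |x|_p = p^{-v_p(x)} = 3^{1} = 3.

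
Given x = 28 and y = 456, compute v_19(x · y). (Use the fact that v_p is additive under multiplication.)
v_19(12768) = 1

v_p(x) = 0 (factor: 28 = 19^0 · 28); v_p(y) = 1 (factor: 456 = 19^1 · 24). Additivity: v_p(xy) = v_p(x) + v_p(y) = 0 + 1 = 1. (Direct check: xy = 12768 = 19^1 · (672).)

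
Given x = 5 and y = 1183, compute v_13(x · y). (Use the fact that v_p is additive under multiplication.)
v_13(5915) = 2

v_p(x) = 0 (factor: 5 = 13^0 · 5); v_p(y) = 2 (factor: 1183 = 13^2 · 7). Additivity: v_p(xy) = v_p(x) + v_p(y) = 0 + 2 = 2. (Direct check: xy = 5915 = 13^2 · (35).)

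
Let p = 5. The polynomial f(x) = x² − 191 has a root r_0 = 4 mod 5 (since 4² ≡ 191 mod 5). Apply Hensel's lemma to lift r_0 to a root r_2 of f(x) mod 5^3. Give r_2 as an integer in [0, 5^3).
r_2 = 104 (mod 125)

Hensel's recurrence: r_{i+1} = r_i − f(r_i)·(f′(r_i))^{-1} mod 5^{i+2}, with f′(x) = 2x. Iterate:
  r_0 = 4 (mod 5)
  r_1 = 4 (mod 25)
  r_2 = 104 (mod 125)
Final: r_2 = 104, and one checks f(r_2) ≡ 0 mod 5^3.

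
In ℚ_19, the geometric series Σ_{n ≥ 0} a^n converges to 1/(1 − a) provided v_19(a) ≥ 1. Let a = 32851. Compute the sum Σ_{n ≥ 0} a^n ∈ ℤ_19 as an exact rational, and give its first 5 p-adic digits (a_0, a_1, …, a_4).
Σ a^n = 1/(1 − a) = -1/32850;  first 5 digits = (1, 0, 15, 4, 16)

v_19(a) = 2 ≥ 1, so the series converges in ℤ_19 to 1/(1 − a) = 1/(1 − 32851) = -1/32850. Expand this rational in ℤ_19: compute digits iteratively via d_i = x_i mod 19, x_{i+1} = (x_i − d_i)/19. The first 5 digits are (1, 0, 15, 4, 16).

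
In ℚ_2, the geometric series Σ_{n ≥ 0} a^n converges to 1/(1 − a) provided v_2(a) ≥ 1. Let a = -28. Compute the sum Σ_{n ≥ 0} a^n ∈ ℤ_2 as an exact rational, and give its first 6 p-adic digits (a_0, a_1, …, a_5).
Σ a^n = 1/(1 − a) = 1/29;  first 6 digits = (1, 0, 1, 0, 1, 1)

v_2(a) = 2 ≥ 1, so the series converges in ℤ_2 to 1/(1 − a) = 1/(1 − (-28)) = 1/29. Expand this rational in ℤ_2: compute digits iteratively via d_i = x_i mod 2, x_{i+1} = (x_i − d_i)/2. The first 6 digits are (1, 0, 1, 0, 1, 1).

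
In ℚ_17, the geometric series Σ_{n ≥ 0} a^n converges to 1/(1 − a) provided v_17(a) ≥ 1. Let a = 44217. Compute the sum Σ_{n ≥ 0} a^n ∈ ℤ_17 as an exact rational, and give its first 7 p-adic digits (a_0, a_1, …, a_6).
Σ a^n = 1/(1 − a) = -1/44216;  first 7 digits = (1, 0, 0, 9, 0, 0, 13)

v_17(a) = 3 ≥ 1, so the series converges in ℤ_17 to 1/(1 − a) = 1/(1 − 44217) = -1/44216. Expand this rational in ℤ_17: compute digits iteratively via d_i = x_i mod 17, x_{i+1} = (x_i − d_i)/17. The first 7 digits are (1, 0, 0, 9, 0, 0, 13).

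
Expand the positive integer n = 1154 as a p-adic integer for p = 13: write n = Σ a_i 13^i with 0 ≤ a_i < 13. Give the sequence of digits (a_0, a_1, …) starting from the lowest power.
(a_0, a_1, …) = (10, 10, 6)

Repeated division by 13 gives the digits low-to-high: 1154 = 10 + 10·13^1 + 6·13^2. Digit sequence: (10, 10, 6).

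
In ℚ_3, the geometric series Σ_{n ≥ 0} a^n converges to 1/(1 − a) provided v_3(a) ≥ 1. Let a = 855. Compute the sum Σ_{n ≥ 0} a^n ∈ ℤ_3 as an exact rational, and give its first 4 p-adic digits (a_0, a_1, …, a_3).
Σ a^n = 1/(1 − a) = -1/854;  first 4 digits = (1, 0, 2, 1)

v_3(a) = 2 ≥ 1, so the series converges in ℤ_3 to 1/(1 − a) = 1/(1 − 855) = -1/854. Expand this rational in ℤ_3: compute digits iteratively via d_i = x_i mod 3, x_{i+1} = (x_i − d_i)/3. The first 4 digits are (1, 0, 2, 1).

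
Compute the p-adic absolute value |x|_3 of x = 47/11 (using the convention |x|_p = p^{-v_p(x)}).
|47/11|_3 = 1

Step 1 — compute v_3(x) by factoring powers of 3 out of the numerator and denominator: v_3(47/11) = 0. Step 2 — apply |x|_p = p^{-v_p(x)} = 3^{0} = 1.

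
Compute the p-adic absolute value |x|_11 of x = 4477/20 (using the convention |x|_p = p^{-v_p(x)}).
|4477/20|_11 = 1/121

Step 1 — compute v_11(x) by factoring powers of 11 out of the numerator and denominator: v_11(4477/20) = 2. Step 2 — apply |x|_p = p^{-v_p(x)} = 11^{-2} = 1/121.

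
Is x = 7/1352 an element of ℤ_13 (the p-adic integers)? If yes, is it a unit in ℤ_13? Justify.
x ∉ ℤ_13 (v_13(x) = -2 < 0)

ℤ_13 = {x ∈ ℚ_13 : v_13(x) ≥ 0} and ℤ_13^× = {x ∈ ℤ_13 : v_13(x) = 0}. Here v_13(7/1352) = v_13(num) − v_13(den) = -2; compare against these criteria.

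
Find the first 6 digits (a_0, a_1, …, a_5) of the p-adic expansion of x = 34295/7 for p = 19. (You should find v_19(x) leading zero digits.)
(a_0, …, a_5) = (0, 0, 0, 17, 10, 13)

v_19(34295/7) = 3, so a_0 = ... = a_2 = 0. Factor out: x = 19^3 · u with u = 5/7 a unit in ℤ_19. Expand u iteratively via a_{v+i} = u_i mod 19, u_{i+1} = (u_i − a_{v+i})/19:
  u_0 = 5/7;  a_3 = 17;  u_1 = (u_0 − 17)/19 = -6/7
  u_1 = -6/7;  a_4 = 10;  u_2 = (u_1 − 10)/19 = -4/7
  u_2 = -4/7;  a_5 = 13;  u_3 = (u_2 − 13)/19 = -5/7
Digits: (0, 0, 0, 17, 10, 13).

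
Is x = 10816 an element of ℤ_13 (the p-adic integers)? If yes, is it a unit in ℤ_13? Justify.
x ∈ ℤ_13 but not a unit; v_13(x) = 2 > 0

ℤ_13 = {x ∈ ℚ_13 : v_13(x) ≥ 0} and ℤ_13^× = {x ∈ ℤ_13 : v_13(x) = 0}. Here v_13(10816) = v_13(num) − v_13(den) = 2; compare against these criteria.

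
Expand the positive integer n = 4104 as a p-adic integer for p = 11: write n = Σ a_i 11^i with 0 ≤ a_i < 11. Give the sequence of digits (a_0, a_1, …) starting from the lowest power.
(a_0, a_1, …) = (1, 10, 0, 3)

Repeated division by 11 gives the digits low-to-high: 4104 = 1 + 10·11^1 + 3·11^3. Digit sequence: (1, 10, 0, 3).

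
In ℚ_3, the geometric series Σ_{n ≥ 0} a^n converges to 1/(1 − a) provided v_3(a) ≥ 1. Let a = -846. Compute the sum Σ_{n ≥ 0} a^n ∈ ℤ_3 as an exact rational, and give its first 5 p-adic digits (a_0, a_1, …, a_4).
Σ a^n = 1/(1 − a) = 1/847;  first 5 digits = (1, 0, 2, 1, 2)

v_3(a) = 2 ≥ 1, so the series converges in ℤ_3 to 1/(1 − a) = 1/(1 − (-846)) = 1/847. Expand this rational in ℤ_3: compute digits iteratively via d_i = x_i mod 3, x_{i+1} = (x_i − d_i)/3. The first 5 digits are (1, 0, 2, 1, 2).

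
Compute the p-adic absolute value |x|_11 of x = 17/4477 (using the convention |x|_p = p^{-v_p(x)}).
|17/4477|_11 = 121

Step 1 — compute v_11(x) by factoring powers of 11 out of the numerator and denominator: v_11(17/4477) = -2. Step 2 — apply |x|_p = p^{-v_p(x)} = 11^{2} = 121.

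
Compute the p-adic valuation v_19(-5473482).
v_19(-5473482) = 4

v_19(n) is the largest exponent k such that 19^k divides n. Factor out: -5473482 = -19^4 · 42. (Sign doesn't affect v_p.) So v_19(-5473482) = 4.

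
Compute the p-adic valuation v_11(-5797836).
v_11(-5797836) = 5

v_11(n) is the largest exponent k such that 11^k divides n. Factor out: -5797836 = -11^5 · 36. (Sign doesn't affect v_p.) So v_11(-5797836) = 5.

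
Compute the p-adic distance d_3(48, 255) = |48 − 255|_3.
d_3(48, 255) = 1/9

Step 1 — x − y = 48 − 255 = -207. Step 2 — v_3(-207) = 2 (factor: -207 = −(3^2 · 23); the sign does not affect v_p). Step 3 — |x − y|_3 = 3^{-2} = 1/9.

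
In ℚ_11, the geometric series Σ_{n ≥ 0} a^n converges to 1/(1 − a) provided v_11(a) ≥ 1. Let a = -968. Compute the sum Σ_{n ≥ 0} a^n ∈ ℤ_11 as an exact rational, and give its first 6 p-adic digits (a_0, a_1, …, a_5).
Σ a^n = 1/(1 − a) = 1/969;  first 6 digits = (1, 0, 3, 10, 8, 5)

v_11(a) = 2 ≥ 1, so the series converges in ℤ_11 to 1/(1 − a) = 1/(1 − (-968)) = 1/969. Expand this rational in ℤ_11: compute digits iteratively via d_i = x_i mod 11, x_{i+1} = (x_i − d_i)/11. The first 6 digits are (1, 0, 3, 10, 8, 5).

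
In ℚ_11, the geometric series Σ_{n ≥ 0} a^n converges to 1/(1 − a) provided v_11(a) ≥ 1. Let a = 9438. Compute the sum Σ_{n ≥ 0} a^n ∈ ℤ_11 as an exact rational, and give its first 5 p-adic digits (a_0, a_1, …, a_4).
Σ a^n = 1/(1 − a) = -1/9437;  first 5 digits = (1, 0, 1, 7, 1)

v_11(a) = 2 ≥ 1, so the series converges in ℤ_11 to 1/(1 − a) = 1/(1 − 9438) = -1/9437. Expand this rational in ℤ_11: compute digits iteratively via d_i = x_i mod 11, x_{i+1} = (x_i − d_i)/11. The first 5 digits are (1, 0, 1, 7, 1).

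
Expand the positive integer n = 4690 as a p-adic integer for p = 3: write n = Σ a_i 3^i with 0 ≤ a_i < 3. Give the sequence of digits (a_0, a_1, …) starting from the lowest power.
(a_0, a_1, …) = (1, 0, 2, 2, 0, 1, 0, 2)

Repeated division by 3 gives the digits low-to-high: 4690 = 1 + 2·3^2 + 2·3^3 + 1·3^5 + 2·3^7. Digit sequence: (1, 0, 2, 2, 0, 1, 0, 2).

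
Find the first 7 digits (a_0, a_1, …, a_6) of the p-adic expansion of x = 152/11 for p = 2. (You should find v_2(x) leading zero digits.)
(a_0, …, a_6) = (0, 0, 0, 1, 0, 0, 1)

v_2(152/11) = 3, so a_0 = ... = a_2 = 0. Factor out: x = 2^3 · u with u = 19/11 a unit in ℤ_2. Expand u iteratively via a_{v+i} = u_i mod 2, u_{i+1} = (u_i − a_{v+i})/2:
  u_0 = 19/11;  a_3 = 1;  u_1 = (u_0 − 1)/2 = 4/11
  u_1 = 4/11;  a_4 = 0;  u_2 = (u_1 − 0)/2 = 2/11
  u_2 = 2/11;  a_5 = 0;  u_3 = (u_2 − 0)/2 = 1/11
  u_3 = 1/11;  a_6 = 1;  u_4 = (u_3 − 1)/2 = -5/11
Digits: (0, 0, 0, 1, 0, 0, 1).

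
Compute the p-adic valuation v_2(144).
v_2(144) = 4

v_2(n) is the largest exponent k such that 2^k divides n. Factor out: 144 = 2^4 · 9. (Sign doesn't affect v_p.) So v_2(144) = 4.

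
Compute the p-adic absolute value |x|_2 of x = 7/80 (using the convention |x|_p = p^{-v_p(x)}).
|7/80|_2 = 16

Step 1 — compute v_2(x) by factoring powers of 2 out of the numerator and denominator: v_2(7/80) = -4. Step 2 — apply |x|_p = p^{-v_p(x)} = 2^{4} = 16.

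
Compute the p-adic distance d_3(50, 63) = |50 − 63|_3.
d_3(50, 63) = 1

Step 1 — x − y = 50 − 63 = -13. Step 2 — v_3(-13) = 0 (factor: -13 = −(3^0 · 13); the sign does not affect v_p). Step 3 — |x − y|_3 = 3^{0} = 1.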